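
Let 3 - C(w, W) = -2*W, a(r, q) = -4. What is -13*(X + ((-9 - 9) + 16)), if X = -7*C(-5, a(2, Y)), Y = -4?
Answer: -429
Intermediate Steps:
C(w, W) = 3 + 2*W (C(w, W) = 3 - (-2)*W = 3 + 2*W)
X = 35 (X = -7*(3 + 2*(-4)) = -7*(3 - 8) = -7*(-5) = 35)
-13*(X + ((-9 - 9) + 16)) = -13*(35 + ((-9 - 9) + 16)) = -13*(35 + (-18 + 16)) = -13*(35 - 2) = -13*33 = -429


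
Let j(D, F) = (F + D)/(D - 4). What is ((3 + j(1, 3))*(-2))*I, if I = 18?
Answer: -60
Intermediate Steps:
j(D, F) = (D + F)/(-4 + D)
((3 + j(1, 3))*(-2))*I = ((3 + (1 + 3)/(-4 + 1))*(-2))*18 = ((3 + 4/(-3))*(-2))*18 = ((3 - 1/3*4)*(-2))*18 = ((3 - 4/3)*(-2))*18 = ((5/3)*(-2))*18 = -10/3*18 = -60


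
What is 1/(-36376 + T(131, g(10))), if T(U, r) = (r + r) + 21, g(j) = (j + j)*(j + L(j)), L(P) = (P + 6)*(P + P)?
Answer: -1/23155 ≈ -4.3187e-5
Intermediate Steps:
L(P) = 2*P*(6 + P) (L(P) = (6 + P)*(2*P) = 2*P*(6 + P))
g(j) = 2*j*(j + 2*j*(6 + j)) (g(j) = (j + j)*(j + 2*j*(6 + j)) = (2*j)*(j + 2*j*(6 + j)) = 2*j*(j + 2*j*(6 + j)))
T(U, r) = 21 + 2*r (T(U, r) = 2*r + 21 = 21 + 2*r)
1/(-36376 + T(131, g(10))) = 1/(-36376 + (21 + 2*(10**2*(26 + 4*10)))) = 1/(-36376 + (21 + 2*(100*(26 + 40)))) = 1/(-36376 + (21 + 2*(100*66))) = 1/(-36376 + (21 + 2*6600)) = 1/(-36376 + (21 + 13200)) = 1/(-36376 + 13221) = 1/(-23155) = -1/23155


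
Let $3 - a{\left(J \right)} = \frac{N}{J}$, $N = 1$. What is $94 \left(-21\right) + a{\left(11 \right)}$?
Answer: $- \frac{21682}{11} \approx -1971.1$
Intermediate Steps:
$a{\left(J \right)} = 3 - \frac{1}{J}$ ($a{\left(J \right)} = 3 - 1 \frac{1}{J} = 3 - \frac{1}{J}$)
$94 \left(-21\right) + a{\left(11 \right)} = 94 \left(-21\right) + \left(3 - \frac{1}{11}\right) = -1974 + \left(3 - \frac{1}{11}\right) = -1974 + \frac{32}{11} = - \frac{21682}{11}$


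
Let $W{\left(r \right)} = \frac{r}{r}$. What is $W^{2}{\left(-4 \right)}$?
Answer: $1$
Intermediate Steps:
$W{\left(r \right)} = 1$
$W^{2}{\left(-4 \right)} = 1^{2} = 1$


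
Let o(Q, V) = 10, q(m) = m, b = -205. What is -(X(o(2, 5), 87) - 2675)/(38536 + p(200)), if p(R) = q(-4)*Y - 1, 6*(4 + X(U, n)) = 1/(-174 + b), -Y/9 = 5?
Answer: 6092047/88037910 ≈ 0.069198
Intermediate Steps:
Y = -45 (Y = -9*5 = -45)
X(U, n) = -9097/2274 (X(U, n) = -4 + 1/(6*(-174 - 205)) = -4 + (1/6)/(-379) = -4 + (1/6)*(-1/379) = -4 - 1/2274 = -9097/2274)
p(R) = 179 (p(R) = -4*(-45) - 1 = 180 - 1 = 179)
-(X(o(2, 5), 87) - 2675)/(38536 + p(200)) = -(-9097/2274 - 2675)/(38536 + 179) = -(-6092047)/(2274*38715) = -1*(-6092047/88037910) = 6092047/88037910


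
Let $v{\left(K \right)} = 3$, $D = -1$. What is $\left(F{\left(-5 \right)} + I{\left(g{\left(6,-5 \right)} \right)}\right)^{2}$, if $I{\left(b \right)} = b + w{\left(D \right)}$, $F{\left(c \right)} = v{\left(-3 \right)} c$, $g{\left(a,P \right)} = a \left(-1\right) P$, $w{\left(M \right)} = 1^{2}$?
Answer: $256$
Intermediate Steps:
$w{\left(M \right)} = 1$
$g{\left(a,P \right)} = - P a$ ($g{\left(a,P \right)} = - a P = - P a$)
$F{\left(c \right)} = 3 c$
$I{\left(b \right)} = 1 + b$ ($I{\left(b \right)} = b + 1 = 1 + b$)
$\left(F{\left(-5 \right)} + I{\left(g{\left(6,-5 \right)} \right)}\right)^{2} = \left(3 \left(-5\right) - \left(-1 - 30\right)\right)^{2} = \left(-15 + \left(1 + 30\right)\right)^{2} = \left(-15 + 31\right)^{2} = 16^{2} = 256$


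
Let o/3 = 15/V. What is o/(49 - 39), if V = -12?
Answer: -3/8 ≈ -0.37500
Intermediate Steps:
o = -15/4 (o = 3*(15/(-12)) = 3*(15*(-1/12)) = 3*(-5/4) = -15/4 ≈ -3.7500)
o/(49 - 39) = -15/(4*(49 - 39)) = -15/4/10 = -15/4*1/10 = -3/8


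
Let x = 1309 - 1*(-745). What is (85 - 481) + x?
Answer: 1658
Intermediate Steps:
x = 2054 (x = 1309 + 745 = 2054)
(85 - 481) + x = (85 - 481) + 2054 = -396 + 2054 = 1658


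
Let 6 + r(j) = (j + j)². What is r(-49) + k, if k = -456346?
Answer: -446748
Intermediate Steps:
r(j) = -6 + 4*j² (r(j) = -6 + (j + j)² = -6 + (2*j)² = -6 + 4*j²)
r(-49) + k = (-6 + 4*(-49)²) - 456346 = (-6 + 4*2401) - 456346 = (-6 + 9604) - 456346 = 9598 - 456346 = -446748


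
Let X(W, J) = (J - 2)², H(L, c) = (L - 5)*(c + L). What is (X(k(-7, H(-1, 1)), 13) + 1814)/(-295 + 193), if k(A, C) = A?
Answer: -645/34 ≈ -18.971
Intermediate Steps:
H(L, c) = (-5 + L)*(L + c)
X(W, J) = (-2 + J)²
(X(k(-7, H(-1, 1)), 13) + 1814)/(-295 + 193) = ((-2 + 13)² + 1814)/(-295 + 193) = (11² + 1814)/(-102) = (121 + 1814)*(-1/102) = 1935*(-1/102) = -645/34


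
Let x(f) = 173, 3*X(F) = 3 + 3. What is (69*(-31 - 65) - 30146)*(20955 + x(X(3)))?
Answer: -776876560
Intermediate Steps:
X(F) = 2 (X(F) = (3 + 3)/3 = (⅓)*6 = 2)
(69*(-31 - 65) - 30146)*(20955 + x(X(3))) = (69*(-31 - 65) - 30146)*(20955 + 173) = (69*(-96) - 30146)*21128 = (-6624 - 30146)*21128 = -36770*21128 = -776876560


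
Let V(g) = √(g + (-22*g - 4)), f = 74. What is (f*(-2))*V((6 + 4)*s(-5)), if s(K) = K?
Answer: -148*√1046 ≈ -4786.6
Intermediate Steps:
V(g) = √(-4 - 21*g) (V(g) = √(g + (-4 - 22*g)) = √(-4 - 21*g))
(f*(-2))*V((6 + 4)*s(-5)) = (74*(-2))*√(-4 - 21*(6 + 4)*(-5)) = -148*√(-4 - 210*(-5)) = -148*√(-4 - 21*(-50)) = -148*√(-4 + 1050) = -148*√1046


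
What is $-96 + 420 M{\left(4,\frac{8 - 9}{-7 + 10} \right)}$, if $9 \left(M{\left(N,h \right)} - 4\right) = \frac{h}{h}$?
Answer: $\frac{4892}{3} \approx 1630.7$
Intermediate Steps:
$M{\left(N,h \right)} = \frac{37}{9}$ ($M{\left(N,h \right)} = 4 + \frac{h \frac{1}{h}}{9} = 4 + \frac{1}{9} \cdot 1 = 4 + \frac{1}{9} = \frac{37}{9}$)
$-96 + 420 M{\left(4,\frac{8 - 9}{-7 + 10} \right)} = -96 + 420 \cdot \frac{37}{9} = -96 + \frac{5180}{3} = \frac{4892}{3}$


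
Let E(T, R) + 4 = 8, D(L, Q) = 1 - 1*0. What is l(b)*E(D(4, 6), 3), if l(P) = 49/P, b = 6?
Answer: 98/3 ≈ 32.667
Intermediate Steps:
D(L, Q) = 1 (D(L, Q) = 1 + 0 = 1)
E(T, R) = 4 (E(T, R) = -4 + 8 = 4)
l(b)*E(D(4, 6), 3) = (49/6)*4 = 98/3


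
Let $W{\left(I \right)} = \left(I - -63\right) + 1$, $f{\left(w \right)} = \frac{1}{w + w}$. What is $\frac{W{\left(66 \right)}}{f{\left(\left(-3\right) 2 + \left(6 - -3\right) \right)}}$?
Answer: $780$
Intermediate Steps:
$f{\left(w \right)} = \frac{1}{2 w}$
$W{\left(I \right)} = 64 + I$ ($W{\left(I \right)} = \left(I + 63\right) + 1 = \left(63 + I\right) + 1 = 64 + I$)
$\frac{W{\left(66 \right)}}{f{\left(\left(-3\right) 2 + \left(6 - -3\right) \right)}} = \frac{64 + 66}{\frac{1}{2} \frac{1}{\left(-3\right) 2 + \left(6 - -3\right)}} = \frac{130}{\frac{1}{2} \frac{1}{-6 + \left(6 + 3\right)}} = \frac{130}{\frac{1}{2} \frac{1}{-6 + 9}} = \frac{130}{\frac{1}{2} \cdot \frac{1}{3}} = 130 \frac{1}{\frac{1}{6}} = 130 \cdot 6 = 780$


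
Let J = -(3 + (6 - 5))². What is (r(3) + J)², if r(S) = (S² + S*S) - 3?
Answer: 1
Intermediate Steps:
J = -16 (J = -(3 + 1)² = -1*4² = -1*16 = -16)
r(S) = -3 + 2*S² (r(S) = (S² + S²) - 3 = 2*S² - 3 = -3 + 2*S²)
(r(3) + J)² = ((-3 + 2*3²) - 16)² = ((-3 + 2*9) - 16)² = ((-3 + 18) - 16)² = (15 - 16)² = (-1)² = 1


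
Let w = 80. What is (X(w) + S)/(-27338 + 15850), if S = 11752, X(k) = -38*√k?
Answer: -1469/1436 + 19*√5/1436 ≈ -0.99339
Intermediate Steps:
(X(w) + S)/(-27338 + 15850) = (-152*√5 + 11752)/(-27338 + 15850) = (-152*√5 + 11752)/(-11488) = (-152*√5 + 11752)*(-1/11488) = (11752 - 152*√5)*(-1/11488) = -1469/1436 + 19*√5/1436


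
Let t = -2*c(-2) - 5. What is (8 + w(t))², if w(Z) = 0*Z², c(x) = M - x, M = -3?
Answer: 64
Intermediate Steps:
c(x) = -3 - x
t = -3 (t = -2*(-3 - 1*(-2)) - 5 = -2*(-3 + 2) - 5 = -2*(-1) - 5 = 2 - 5 = -3)
w(Z) = 0
(8 + w(t))² = (8 + 0)² = 8² = 64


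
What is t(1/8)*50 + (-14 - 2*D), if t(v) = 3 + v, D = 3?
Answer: 545/4 ≈ 136.25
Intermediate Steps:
t(1/8)*50 + (-14 - 2*D) = (3 + 1/8)*50 + (-14 - 2*3) = (3 + ⅛)*50 + (-14 - 1*6) = (25/8)*50 + (-14 - 6) = 625/4 - 20 = 545/4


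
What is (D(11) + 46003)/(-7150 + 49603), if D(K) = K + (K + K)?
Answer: 46036/42453 ≈ 1.0844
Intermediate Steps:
D(K) = 3*K (D(K) = K + 2*K = 3*K)
(D(11) + 46003)/(-7150 + 49603) = (3*11 + 46003)/(-7150 + 49603) = (33 + 46003)/42453 = 46036*(1/42453) = 46036/42453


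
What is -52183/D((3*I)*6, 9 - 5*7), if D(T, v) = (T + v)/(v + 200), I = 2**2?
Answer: -4539921/23 ≈ -1.9739e+5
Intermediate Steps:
I = 4
D(T, v) = (T + v)/(200 + v)
-52183/D((3*I)*6, 9 - 5*7) = -52183*(200 + (9 - 5*7))/((3*4)*6 + (9 - 5*7)) = -52183*(200 + (9 - 35))/(12*6 + (9 - 35)) = -52183*(200 - 26)/(72 - 26) = -52183/(46/174) = -52183/((1/174)*46) = -52183/23/87 = -52183*87/23 = -4539921/23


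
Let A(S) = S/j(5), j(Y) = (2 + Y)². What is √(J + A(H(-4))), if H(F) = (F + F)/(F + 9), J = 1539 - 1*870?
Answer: √819485/35 ≈ 25.864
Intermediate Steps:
J = 669 (J = 1539 - 870 = 669)
H(F) = 2*F/(9 + F) (H(F) = (2*F)/(9 + F) = 2*F/(9 + F))
A(S) = S/49 (A(S) = S/((2 + 5)²) = S/(7²) = S/49)
√(J + A(H(-4))) = √(669 + (2*(-4)/(9 - 4))/49) = √(669 + (2*(-4)/5)/49) = √(669 + (2*(-4)*(⅕))/49) = √(669 + (1/49)*(-8/5)) = √(669 - 8/245) = √(163897/245) = √819485/35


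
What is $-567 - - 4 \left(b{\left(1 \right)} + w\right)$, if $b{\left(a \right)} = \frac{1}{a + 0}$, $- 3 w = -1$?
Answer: $- \frac{1685}{3} \approx -561.67$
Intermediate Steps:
$w = \frac{1}{3}$ ($w = \left(- \frac{1}{3}\right) \left(-1\right) = \frac{1}{3} \approx 0.33333$)
$b{\left(a \right)} = \frac{1}{a}$
$-567 - - 4 \left(b{\left(1 \right)} + w\right) = -567 - - 4 \left(1^{-1} + \frac{1}{3}\right) = -567 - - 4 \left(1 + \frac{1}{3}\right) = -567 - \left(-4\right) \frac{4}{3} = -567 - - \frac{16}{3} = -567 + \frac{16}{3} = - \frac{1685}{3}$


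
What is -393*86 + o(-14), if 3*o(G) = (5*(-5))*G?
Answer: -101044/3 ≈ -33681.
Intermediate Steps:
o(G) = -25*G/3 (o(G) = ((5*(-5))*G)/3 = (-25*G)/3 = -25*G/3)
-393*86 + o(-14) = -393*86 - 25/3*(-14) = -33798 + 350/3 = -101044/3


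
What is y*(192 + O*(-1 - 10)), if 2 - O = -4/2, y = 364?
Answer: 53872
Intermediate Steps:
O = 4 (O = 2 - (-4)/2 = 2 - 1*(-2) = 2 + 2 = 4)
y*(192 + O*(-1 - 10)) = 364*(192 + 4*(-1 - 10)) = 364*(192 + 4*(-11)) = 364*(192 - 44) = 364*148 = 53872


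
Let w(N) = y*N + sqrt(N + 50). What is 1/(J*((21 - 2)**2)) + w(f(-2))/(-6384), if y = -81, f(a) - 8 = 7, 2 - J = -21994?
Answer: 42314833/222335568 - sqrt(65)/6384 ≈ 0.18906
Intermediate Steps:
J = 21996 (J = 2 - 1*(-21994) = 2 + 21994 = 21996)
f(a) = 15 (f(a) = 8 + 7 = 15)
w(N) = sqrt(50 + N) - 81*N (w(N) = -81*N + sqrt(N + 50) = -81*N + sqrt(50 + N) = sqrt(50 + N) - 81*N)
1/(J*((21 - 2)**2)) + w(f(-2))/(-6384) = 1/(21996*((21 - 2)**2)) + (sqrt(50 + 15) - 81*15)/(-6384) = 1/(21996*(19**2)) + (sqrt(65) - 1215)*(-1/6384) = (1/21996)/361 + (-1215 + sqrt(65))*(-1/6384) = (1/21996)*(1/361) + (405/2128 - sqrt(65)/6384) = 1/7940556 + (405/2128 - sqrt(65)/6384) = 42314833/222335568 - sqrt(65)/6384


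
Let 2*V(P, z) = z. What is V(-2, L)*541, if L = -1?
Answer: -541/2 ≈ -270.50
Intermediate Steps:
V(P, z) = z/2
V(-2, L)*541 = ((½)*(-1))*541 = -½*541 = -541/2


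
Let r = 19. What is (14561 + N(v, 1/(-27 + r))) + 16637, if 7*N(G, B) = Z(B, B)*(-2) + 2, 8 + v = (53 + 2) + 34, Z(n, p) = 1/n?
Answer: 218404/7 ≈ 31201.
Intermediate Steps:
v = 81 (v = -8 + ((53 + 2) + 34) = -8 + (55 + 34) = -8 + 89 = 81)
N(G, B) = 2/7 - 2/(7*B) (N(G, B) = (-2/B + 2)/7 = (2 - 2/B)/7 = 2/7 - 2/(7*B))
(14561 + N(v, 1/(-27 + r))) + 16637 = (14561 + 2*(-1 + 1/(-27 + 19))/(7*(1/(-27 + 19)))) + 16637 = (14561 + 2*(-1 + 1/(-8))/(7*(1/(-8)))) + 16637 = (14561 + 2*(-1 - 1/8)/(7*(-1/8))) + 16637 = (14561 + (2/7)*(-8)*(-9/8)) + 16637 = (14561 + 18/7) + 16637 = 101945/7 + 16637 = 218404/7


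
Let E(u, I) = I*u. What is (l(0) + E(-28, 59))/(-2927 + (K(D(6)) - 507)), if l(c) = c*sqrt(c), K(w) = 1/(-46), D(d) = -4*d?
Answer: 75992/157965 ≈ 0.48107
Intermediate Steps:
K(w) = -1/46
l(c) = c**(3/2)
(l(0) + E(-28, 59))/(-2927 + (K(D(6)) - 507)) = (0**(3/2) + 59*(-28))/(-2927 + (-1/46 - 507)) = (0 - 1652)/(-2927 - 23323/46) = -1652/(-157965/46) = -1652*(-46/157965) = 75992/157965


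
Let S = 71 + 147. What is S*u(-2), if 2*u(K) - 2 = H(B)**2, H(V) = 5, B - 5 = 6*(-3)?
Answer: 2943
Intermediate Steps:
B = -13 (B = 5 + 6*(-3) = 5 - 18 = -13)
S = 218
u(K) = 27/2 (u(K) = 1 + (1/2)*5**2 = 1 + (1/2)*25 = 1 + 25/2 = 27/2)
S*u(-2) = 218*(27/2) = 2943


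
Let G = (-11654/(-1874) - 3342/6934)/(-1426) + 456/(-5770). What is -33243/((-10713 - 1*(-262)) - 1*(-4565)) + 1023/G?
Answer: -13406155079625127649/1088880809052042 ≈ -12312.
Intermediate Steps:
G = -554985121841/6682343245895 (G = (-11654*(-1/1874) - 3342*1/6934)*(-1/1426) + 456*(-1/5770) = (5827/937 - 1671/3467)*(-1/1426) - 228/2885 = (18636482/3248579)*(-1/1426) - 228/2885 = -9318241/2316236827 - 228/2885 = -554985121841/6682343245895 ≈ -0.083053)
-33243/((-10713 - 1*(-262)) - 1*(-4565)) + 1023/G = -33243/((-10713 - 1*(-262)) - 1*(-4565)) + 1023/(-554985121841/6682343245895) = -33243/((-10713 + 262) + 4565) + 1023*(-6682343245895/554985121841) = -33243/(-10451 + 4565) - 6836037140550585/554985121841 = -33243/(-5886) - 6836037140550585/554985121841 = -33243*(-1/5886) - 6836037140550585/554985121841 = 11081/1962 - 6836037140550585/554985121841 = -13406155079625127649/1088880809052042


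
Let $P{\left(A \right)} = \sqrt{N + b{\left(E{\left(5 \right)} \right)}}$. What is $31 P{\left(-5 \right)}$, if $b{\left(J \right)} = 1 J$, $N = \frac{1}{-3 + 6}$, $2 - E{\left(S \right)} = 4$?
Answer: $\frac{31 i \sqrt{15}}{3} \approx 40.021 i$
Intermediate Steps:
$E{\left(S \right)} = -2$ ($E{\left(S \right)} = 2 - 4 = -2$)
$N = \frac{1}{3} \approx 0.33333$
$b{\left(J \right)} = J$
$P{\left(A \right)} = \frac{i \sqrt{15}}{3}$ ($P{\left(A \right)} = \sqrt{\frac{1}{3} - 2} = \sqrt{- \frac{5}{3}} = \frac{i \sqrt{15}}{3}$)
$31 P{\left(-5 \right)} = 31 \frac{i \sqrt{15}}{3} = \frac{31 i \sqrt{15}}{3}$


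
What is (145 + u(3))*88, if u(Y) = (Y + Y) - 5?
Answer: 12848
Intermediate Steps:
u(Y) = -5 + 2*Y (u(Y) = 2*Y - 5 = -5 + 2*Y)
(145 + u(3))*88 = (145 + (-5 + 2*3))*88 = (145 + (-5 + 6))*88 = (145 + 1)*88 = 146*88 = 12848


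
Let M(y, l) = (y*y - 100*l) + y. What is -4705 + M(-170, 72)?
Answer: 16825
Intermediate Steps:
M(y, l) = y + y² - 100*l (M(y, l) = (y² - 100*l) + y = y + y² - 100*l)
-4705 + M(-170, 72) = -4705 + (-170 + (-170)² - 100*72) = -4705 + (-170 + 28900 - 7200) = -4705 + 21530 = 16825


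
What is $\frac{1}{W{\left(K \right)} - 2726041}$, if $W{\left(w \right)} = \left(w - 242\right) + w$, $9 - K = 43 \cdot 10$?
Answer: $- \frac{1}{2727125} \approx -3.6669 \cdot 10^{-7}$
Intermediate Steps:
$K = -421$ ($K = 9 - 43 \cdot 10 = 9 - 430 = -421$)
$W{\left(w \right)} = -242 + 2 w$ ($W{\left(w \right)} = \left(-242 + w\right) + w = -242 + 2 w$)
$\frac{1}{W{\left(K \right)} - 2726041} = \frac{1}{\left(-242 + 2 \left(-421\right)\right) - 2726041} = \frac{1}{\left(-242 - 842\right) - 2726041} = \frac{1}{-1084 - 2726041} = \frac{1}{-2727125} = - \frac{1}{2727125}$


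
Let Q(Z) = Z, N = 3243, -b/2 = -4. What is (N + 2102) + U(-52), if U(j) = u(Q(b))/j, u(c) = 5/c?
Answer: 2223515/416 ≈ 5345.0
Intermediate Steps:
b = 8 (b = -2*(-4) = 8)
U(j) = 5/(8*j) (U(j) = (5/8)/j = (5*(1/8))/j = 5/(8*j))
(N + 2102) + U(-52) = (3243 + 2102) + (5/8)/(-52) = 5345 + (5/8)*(-1/52) = 5345 - 5/416 = 2223515/416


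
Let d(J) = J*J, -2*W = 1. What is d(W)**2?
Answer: 1/16 ≈ 0.062500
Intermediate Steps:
W = -1/2 (W = -1/2*1 = -1/2 ≈ -0.50000)
d(J) = J**2
d(W)**2 = ((-1/2)**2)**2 = (1/4)**2 = 1/16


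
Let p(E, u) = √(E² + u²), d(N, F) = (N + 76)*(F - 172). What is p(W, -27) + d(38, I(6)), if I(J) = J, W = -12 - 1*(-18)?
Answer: -18924 + 3*√85 ≈ -18896.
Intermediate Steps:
W = 6 (W = -12 + 18 = 6)
d(N, F) = (-172 + F)*(76 + N) (d(N, F) = (76 + N)*(-172 + F) = (-172 + F)*(76 + N))
p(W, -27) + d(38, I(6)) = √(6² + (-27)²) + (-13072 - 172*38 + 76*6 + 6*38) = √(36 + 729) + (-13072 - 6536 + 456 + 228) = √765 - 18924 = 3*√85 - 18924 = -18924 + 3*√85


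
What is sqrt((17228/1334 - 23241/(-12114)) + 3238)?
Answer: sqrt(23596417581502434)/2693346 ≈ 57.034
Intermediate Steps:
sqrt((17228/1334 - 23241/(-12114)) + 3238) = sqrt((17228*(1/1334) - 23241*(-1/12114)) + 3238) = sqrt((8614/667 + 7747/4038) + 3238) = sqrt(39950581/2693346 + 3238) = sqrt(8761004929/2693346) = sqrt(23596417581502434)/2693346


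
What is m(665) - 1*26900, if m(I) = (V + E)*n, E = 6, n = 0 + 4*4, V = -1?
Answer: -26820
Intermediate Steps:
n = 16 (n = 0 + 16 = 16)
m(I) = 80 (m(I) = (-1 + 6)*16 = 5*16 = 80)
m(665) - 1*26900 = 80 - 1*26900 = 80 - 26900 = -26820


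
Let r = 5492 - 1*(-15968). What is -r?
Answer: -21460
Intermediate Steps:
r = 21460 (r = 5492 + 15968 = 21460)
-r = -1*21460 = -21460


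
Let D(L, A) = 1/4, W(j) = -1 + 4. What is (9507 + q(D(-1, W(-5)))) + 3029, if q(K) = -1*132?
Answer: 12404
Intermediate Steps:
W(j) = 3
D(L, A) = 1/4
q(K) = -132
(9507 + q(D(-1, W(-5)))) + 3029 = (9507 - 132) + 3029 = 9375 + 3029 = 12404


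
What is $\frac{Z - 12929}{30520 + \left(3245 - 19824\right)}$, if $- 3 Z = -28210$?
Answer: $- \frac{10577}{41823} \approx -0.2529$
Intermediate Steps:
$Z = \frac{28210}{3}$ ($Z = \left(- \frac{1}{3}\right) \left(-28210\right) = \frac{28210}{3} \approx 9403.3$)
$\frac{Z - 12929}{30520 + \left(3245 - 19824\right)} = \frac{\frac{28210}{3} - 12929}{30520 + \left(3245 - 19824\right)} = \frac{\frac{28210}{3} + \left(-17922 + 4993\right)}{30520 + \left(3245 - 19824\right)} = \frac{\frac{28210}{3} - 12929}{30520 - 16579} = - \frac{10577}{3 \cdot 13941} = \left(- \frac{10577}{3}\right) \frac{1}{13941} = - \frac{10577}{41823}$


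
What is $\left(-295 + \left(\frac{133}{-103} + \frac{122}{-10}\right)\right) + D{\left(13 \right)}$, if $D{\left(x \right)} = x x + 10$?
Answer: $- \frac{66688}{515} \approx -129.49$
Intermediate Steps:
$D{\left(x \right)} = 10 + x^{2}$ ($D{\left(x \right)} = x^{2} + 10 = 10 + x^{2}$)
$\left(-295 + \left(\frac{133}{-103} + \frac{122}{-10}\right)\right) + D{\left(13 \right)} = \left(-295 + \left(\frac{133}{-103} + \frac{122}{-10}\right)\right) + \left(10 + 13^{2}\right) = \left(-295 + \left(133 \left(- \frac{1}{103}\right) + 122 \left(- \frac{1}{10}\right)\right)\right) + \left(10 + 169\right) = \left(-295 - \frac{6948}{515}\right) + 179 = - \frac{158873}{515} + 179 = - \frac{66688}{515}$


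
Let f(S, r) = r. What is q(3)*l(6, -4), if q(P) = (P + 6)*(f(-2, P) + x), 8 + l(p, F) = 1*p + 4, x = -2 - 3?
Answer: -36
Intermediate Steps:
x = -5
l(p, F) = -4 + p (l(p, F) = -8 + (1*p + 4) = -8 + (p + 4) = -8 + (4 + p) = -4 + p)
q(P) = (-5 + P)*(6 + P) (q(P) = (P + 6)*(P - 5) = (6 + P)*(-5 + P) = (-5 + P)*(6 + P))
q(3)*l(6, -4) = (-30 + 3 + 3²)*(-4 + 6) = (-30 + 3 + 9)*2 = -18*2 = -36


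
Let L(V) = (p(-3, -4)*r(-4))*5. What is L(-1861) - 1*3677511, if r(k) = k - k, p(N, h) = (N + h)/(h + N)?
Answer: -3677511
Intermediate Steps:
p(N, h) = 1 (p(N, h) = (N + h)/(N + h) = 1)
r(k) = 0
L(V) = 0 (L(V) = (1*0)*5 = 0*5 = 0)
L(-1861) - 1*3677511 = 0 - 1*3677511 = 0 - 3677511 = -3677511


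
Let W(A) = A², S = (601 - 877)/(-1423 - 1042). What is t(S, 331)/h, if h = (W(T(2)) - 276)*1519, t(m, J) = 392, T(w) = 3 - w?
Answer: -8/8525 ≈ -0.00093842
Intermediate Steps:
S = 276/2465 (S = -276/(-2465) = -276*(-1/2465) = 276/2465 ≈ 0.11197)
h = -417725 (h = ((3 - 1*2)² - 276)*1519 = ((3 - 2)² - 276)*1519 = (1² - 276)*1519 = (1 - 276)*1519 = -275*1519 = -417725)
t(S, 331)/h = 392/(-417725) = 392*(-1/417725) = -8/8525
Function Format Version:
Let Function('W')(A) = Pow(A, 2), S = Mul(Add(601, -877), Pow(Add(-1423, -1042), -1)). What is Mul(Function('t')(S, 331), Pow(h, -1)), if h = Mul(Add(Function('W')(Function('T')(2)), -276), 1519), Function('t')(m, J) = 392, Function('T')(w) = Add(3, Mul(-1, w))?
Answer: Rational(-8, 8525) ≈ -0.00093842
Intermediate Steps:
S = Rational(276, 2465) (S = Mul(-276, Pow(-2465, -1)) = Mul(-276, Rational(-1, 2465)) = Rational(276, 2465) ≈ 0.11197)
h = -417725 (h = Mul(Add(Pow(Add(3, Mul(-1, 2)), 2), -276), 1519) = Mul(Add(Pow(Add(3, -2), 2), -276), 1519) = Mul(Add(Pow(1, 2), -276), 1519) = Mul(Add(1, -276), 1519) = Mul(-275, 1519) = -417725)
Mul(Function('t')(S, 331), Pow(h, -1)) = Mul(392, Pow(-417725, -1)) = Mul(392, Rational(-1, 417725)) = Rational(-8, 8525)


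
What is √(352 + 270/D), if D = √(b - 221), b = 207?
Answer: √(17248 - 945*I*√14)/7 ≈ 18.859 - 1.9132*I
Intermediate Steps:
D = I*√14 (D = √(207 - 221) = √(-14) = I*√14 ≈ 3.7417*I)
√(352 + 270/D) = √(352 + 270/((I*√14))) = √(352 + 270*(-I*√14/14)) = √(352 - 135*I*√14/7)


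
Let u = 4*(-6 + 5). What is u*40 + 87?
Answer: -73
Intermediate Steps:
u = -4 (u = 4*(-1) = -4)
u*40 + 87 = -4*40 + 87 = -160 + 87 = -73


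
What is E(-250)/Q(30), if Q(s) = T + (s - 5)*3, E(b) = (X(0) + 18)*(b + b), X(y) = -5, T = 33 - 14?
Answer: -3250/47 ≈ -69.149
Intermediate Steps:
T = 19
E(b) = 26*b (E(b) = (-5 + 18)*(b + b) = 13*(2*b) = 26*b)
Q(s) = 4 + 3*s (Q(s) = 19 + (s - 5)*3 = 19 + (-5 + s)*3 = 19 + (-15 + 3*s) = 4 + 3*s)
E(-250)/Q(30) = (26*(-250))/(4 + 3*30) = -6500/(4 + 90) = -6500/94 = -6500*1/94 = -3250/47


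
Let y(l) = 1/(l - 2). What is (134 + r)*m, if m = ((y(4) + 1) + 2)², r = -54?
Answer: 980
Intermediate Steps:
y(l) = 1/(-2 + l)
m = 49/4 (m = ((1/(-2 + 4) + 1) + 2)² = ((1/2 + 1) + 2)² = ((½ + 1) + 2)² = (3/2 + 2)² = (7/2)² = 49/4 ≈ 12.250)
(134 + r)*m = (134 - 54)*(49/4) = 80*(49/4) = 980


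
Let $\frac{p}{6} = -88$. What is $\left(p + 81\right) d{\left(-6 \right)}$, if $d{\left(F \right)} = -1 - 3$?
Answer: $1788$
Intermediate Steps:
$d{\left(F \right)} = -4$ ($d{\left(F \right)} = -1 - 3 = -4$)
$p = -528$ ($p = 6 \left(-88\right) = -528$)
$\left(p + 81\right) d{\left(-6 \right)} = \left(-528 + 81\right) \left(-4\right) = \left(-447\right) \left(-4\right) = 1788$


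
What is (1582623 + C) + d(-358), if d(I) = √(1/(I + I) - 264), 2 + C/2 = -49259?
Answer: 1484101 + 5*I*√1353419/358 ≈ 1.4841e+6 + 16.248*I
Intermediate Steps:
C = -98522 (C = -4 + 2*(-49259) = -4 - 98518 = -98522)
d(I) = √(-264 + 1/(2*I)) (d(I) = √(1/(2*I) - 264) = √(-264 + 1/(2*I)))
(1582623 + C) + d(-358) = (1582623 - 98522) + √(-1056 + 2/(-358))/2 = 1484101 + √(-1056 + 2*(-1/358))/2 = 1484101 + √(-1056 - 1/179)/2 = 1484101 + √(-189025/179)/2 = 1484101 + (5*I*√1353419/179)/2 = 1484101 + 5*I*√1353419/358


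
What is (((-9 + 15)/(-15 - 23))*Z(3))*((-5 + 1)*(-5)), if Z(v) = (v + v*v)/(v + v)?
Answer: -120/19 ≈ -6.3158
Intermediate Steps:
Z(v) = (v + v²)/(2*v) (Z(v) = (v + v²)/((2*v)) = (v + v²)*(1/(2*v)) = (v + v²)/(2*v))
(((-9 + 15)/(-15 - 23))*Z(3))*((-5 + 1)*(-5)) = (((-9 + 15)/(-15 - 23))*(½ + (½)*3))*((-5 + 1)*(-5)) = ((6/(-38))*(½ + 3/2))*(-4*(-5)) = ((6*(-1/38))*2)*20 = -3/19*2*20 = -6/19*20 = -120/19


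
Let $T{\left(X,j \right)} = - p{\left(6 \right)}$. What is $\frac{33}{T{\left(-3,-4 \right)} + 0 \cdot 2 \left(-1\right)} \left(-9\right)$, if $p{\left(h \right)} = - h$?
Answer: $- \frac{99}{2} \approx -49.5$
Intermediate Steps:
$T{\left(X,j \right)} = 6$ ($T{\left(X,j \right)} = - \left(-1\right) 6 = \left(-1\right) \left(-6\right) = 6$)
$\frac{33}{T{\left(-3,-4 \right)} + 0 \cdot 2 \left(-1\right)} \left(-9\right) = \frac{33}{6 + 0 \cdot 2 \left(-1\right)} \left(-9\right) = \frac{33}{6 + 0 \left(-1\right)} \left(-9\right) = \frac{33}{6 + 0} \left(-9\right) = \frac{33}{6} \left(-9\right) = 33 \cdot \frac{1}{6} \left(-9\right) = \frac{11}{2} \left(-9\right) = - \frac{99}{2}$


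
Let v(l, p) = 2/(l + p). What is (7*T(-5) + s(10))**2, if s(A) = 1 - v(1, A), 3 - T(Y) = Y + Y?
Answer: 1020100/121 ≈ 8430.6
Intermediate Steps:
T(Y) = 3 - 2*Y (T(Y) = 3 - (Y + Y) = 3 - 2*Y)
s(A) = 1 - 2/(1 + A)
(7*T(-5) + s(10))**2 = (7*(3 - 2*(-5)) + (-1 + 10)/(1 + 10))**2 = (7*(3 + 10) + 9/11)**2 = (7*13 + (1/11)*9)**2 = (91 + 9/11)**2 = (1010/11)**2 = 1020100/121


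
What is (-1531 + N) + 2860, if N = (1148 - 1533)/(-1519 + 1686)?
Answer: 221558/167 ≈ 1326.7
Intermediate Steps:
N = -385/167 ≈ -2.3054
(-1531 + N) + 2860 = (-1531 - 385/167) + 2860 = -256062/167 + 2860 = 221558/167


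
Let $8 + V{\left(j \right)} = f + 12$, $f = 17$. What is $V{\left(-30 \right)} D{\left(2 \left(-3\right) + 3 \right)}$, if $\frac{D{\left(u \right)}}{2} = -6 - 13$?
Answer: $-798$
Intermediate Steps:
$D{\left(u \right)} = -38$ ($D{\left(u \right)} = 2 \left(-6 - 13\right) = 2 \left(-19\right) = -38$)
$V{\left(j \right)} = 21$ ($V{\left(j \right)} = -8 + \left(17 + 12\right) = -8 + 29 = 21$)
$V{\left(-30 \right)} D{\left(2 \left(-3\right) + 3 \right)} = 21 \left(-38\right) = -798$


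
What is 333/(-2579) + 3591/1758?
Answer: 2891925/1511294 ≈ 1.9135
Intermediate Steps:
333/(-2579) + 3591/1758 = 333*(-1/2579) + 3591*(1/1758) = -333/2579 + 1197/586 = 2891925/1511294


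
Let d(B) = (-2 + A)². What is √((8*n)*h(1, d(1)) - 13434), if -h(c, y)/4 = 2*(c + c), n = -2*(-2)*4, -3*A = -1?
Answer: I*√15482 ≈ 124.43*I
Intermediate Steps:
A = ⅓ (A = -⅓*(-1) = ⅓ ≈ 0.33333)
n = 16 (n = 4*4 = 16)
d(B) = 25/9 (d(B) = (-2 + ⅓)² = (-5/3)² = 25/9)
h(c, y) = -16*c (h(c, y) = -8*(c + c) = -8*2*c = -16*c)
√((8*n)*h(1, d(1)) - 13434) = √((8*16)*(-16*1) - 13434) = √(128*(-16) - 13434) = √(-2048 - 13434) = √(-15482) = I*√15482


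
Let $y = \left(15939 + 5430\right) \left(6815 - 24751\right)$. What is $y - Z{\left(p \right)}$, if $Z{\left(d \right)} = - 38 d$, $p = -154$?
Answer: $-383280236$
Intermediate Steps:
$y = -383274384$ ($y = 21369 \left(-17936\right) = -383274384$)
$y - Z{\left(p \right)} = -383274384 - \left(-38\right) \left(-154\right) = -383274384 - 5852 = -383280236$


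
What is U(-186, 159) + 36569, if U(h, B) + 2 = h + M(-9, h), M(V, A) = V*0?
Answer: 36381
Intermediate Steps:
M(V, A) = 0
U(h, B) = -2 + h (U(h, B) = -2 + (h + 0) = -2 + h)
U(-186, 159) + 36569 = (-2 - 186) + 36569 = -188 + 36569 = 36381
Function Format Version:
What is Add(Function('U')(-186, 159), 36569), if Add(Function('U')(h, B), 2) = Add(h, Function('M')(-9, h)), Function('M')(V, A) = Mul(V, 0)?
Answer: 36381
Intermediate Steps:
Function('M')(V, A) = 0
Function('U')(h, B) = Add(-2, h) (Function('U')(h, B) = Add(-2, Add(h, 0)) = Add(-2, h))
Add(Function('U')(-186, 159), 36569) = Add(Add(-2, -186), 36569) = Add(-188, 36569) = 36381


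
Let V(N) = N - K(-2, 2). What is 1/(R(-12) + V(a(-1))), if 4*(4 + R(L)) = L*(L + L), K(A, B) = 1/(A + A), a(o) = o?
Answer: 4/269 ≈ 0.014870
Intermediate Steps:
K(A, B) = 1/(2*A)
R(L) = -4 + L²/2 (R(L) = -4 + (L*(L + L))/4 = -4 + (L*(2*L))/4 = -4 + (2*L²)/4 = -4 + L²/2)
V(N) = ¼ + N (V(N) = N - 1/(2*(-2)) = N - (-1)/(2*2) = N - 1*(-¼) = N + ¼ = ¼ + N)
1/(R(-12) + V(a(-1))) = 1/((-4 + (½)*(-12)²) + (¼ - 1)) = 1/((-4 + (½)*144) - ¾) = 1/((-4 + 72) - ¾) = 1/(68 - ¾) = 1/(269/4) = 4/269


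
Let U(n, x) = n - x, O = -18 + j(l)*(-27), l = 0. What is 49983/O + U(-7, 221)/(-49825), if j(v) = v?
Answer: -830132957/298950 ≈ -2776.8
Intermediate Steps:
O = -18 (O = -18 + 0*(-27) = -18 + 0 = -18)
49983/O + U(-7, 221)/(-49825) = 49983/(-18) + (-7 - 1*221)/(-49825) = 49983*(-1/18) + (-7 - 221)*(-1/49825) = -16661/6 - 228*(-1/49825) = -16661/6 + 228/49825 = -830132957/298950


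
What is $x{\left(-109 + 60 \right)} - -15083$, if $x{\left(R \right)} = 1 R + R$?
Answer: $14985$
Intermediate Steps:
$x{\left(R \right)} = 2 R$ ($x{\left(R \right)} = R + R = 2 R$)
$x{\left(-109 + 60 \right)} - -15083 = 2 \left(-109 + 60\right) - -15083 = 2 \left(-49\right) + 15083 = -98 + 15083 = 14985$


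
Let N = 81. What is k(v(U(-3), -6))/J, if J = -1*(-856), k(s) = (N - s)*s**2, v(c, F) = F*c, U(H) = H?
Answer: 5103/214 ≈ 23.846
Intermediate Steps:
k(s) = s**2*(81 - s) (k(s) = (81 - s)*s**2 = s**2*(81 - s))
J = 856
k(v(U(-3), -6))/J = ((-6*(-3))**2*(81 - (-6)*(-3)))/856 = (18**2*(81 - 1*18))*(1/856) = (324*(81 - 18))*(1/856) = (324*63)*(1/856) = 20412*(1/856) = 5103/214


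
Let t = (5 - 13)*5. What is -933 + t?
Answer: -973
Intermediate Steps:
t = -40 (t = -8*5 = -40)
-933 + t = -933 - 40 = -973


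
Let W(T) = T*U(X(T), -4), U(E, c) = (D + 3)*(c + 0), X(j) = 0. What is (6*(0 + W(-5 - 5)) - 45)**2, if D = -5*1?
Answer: 275625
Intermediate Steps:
D = -5
U(E, c) = -2*c (U(E, c) = (-5 + 3)*(c + 0) = -2*c)
W(T) = 8*T (W(T) = T*(-2*(-4)) = T*8 = 8*T)
(6*(0 + W(-5 - 5)) - 45)**2 = (6*(0 + 8*(-5 - 5)) - 45)**2 = (6*(0 + 8*(-10)) - 45)**2 = (6*(0 - 80) - 45)**2 = (6*(-80) - 45)**2 = (-480 - 45)**2 = (-525)**2 = 275625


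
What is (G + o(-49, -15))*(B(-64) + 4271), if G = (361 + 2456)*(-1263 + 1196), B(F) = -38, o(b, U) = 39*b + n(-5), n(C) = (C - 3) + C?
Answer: -807076479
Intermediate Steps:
n(C) = -3 + 2*C (n(C) = (-3 + C) + C = -3 + 2*C)
o(b, U) = -13 + 39*b (o(b, U) = 39*b + (-3 + 2*(-5)) = 39*b + (-3 - 10) = 39*b - 13 = -13 + 39*b)
G = -188739 (G = 2817*(-67) = -188739)
(G + o(-49, -15))*(B(-64) + 4271) = (-188739 + (-13 + 39*(-49)))*(-38 + 4271) = (-188739 + (-13 - 1911))*4233 = (-188739 - 1924)*4233 = -190663*4233 = -807076479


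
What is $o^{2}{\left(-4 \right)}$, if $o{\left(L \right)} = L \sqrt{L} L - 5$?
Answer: $\left(5 - 32 i\right)^{2} \approx -999.0 - 320.0 i$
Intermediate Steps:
$o{\left(L \right)} = -5 + L^{\frac{5}{2}}$ ($o{\left(L \right)} = L^{\frac{3}{2}} L - 5 = L^{\frac{5}{2}} - 5 = -5 + L^{\frac{5}{2}}$)
$o^{2}{\left(-4 \right)} = \left(-5 + \left(-4\right)^{\frac{5}{2}}\right)^{2} = \left(-5 + 32 i\right)^{2}$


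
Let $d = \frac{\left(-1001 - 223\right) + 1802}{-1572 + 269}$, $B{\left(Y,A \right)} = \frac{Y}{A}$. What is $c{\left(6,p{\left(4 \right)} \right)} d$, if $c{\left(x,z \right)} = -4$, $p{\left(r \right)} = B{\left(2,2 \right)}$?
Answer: $\frac{2312}{1303} \approx 1.7744$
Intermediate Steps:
$p{\left(r \right)} = 1$ ($p{\left(r \right)} = \frac{2}{2} = 2 \cdot \frac{1}{2} = 1$)
$d = - \frac{578}{1303}$ ($d = \frac{\left(-1001 - 223\right) + 1802}{-1303} = \left(-1224 + 1802\right) \left(- \frac{1}{1303}\right) = 578 \left(- \frac{1}{1303}\right) = - \frac{578}{1303} \approx -0.44359$)
$c{\left(6,p{\left(4 \right)} \right)} d = \left(-4\right) \left(- \frac{578}{1303}\right) = \frac{2312}{1303}$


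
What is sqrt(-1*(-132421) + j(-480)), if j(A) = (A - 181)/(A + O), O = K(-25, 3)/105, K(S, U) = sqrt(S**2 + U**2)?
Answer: sqrt(6674087805 - 132421*sqrt(634))/sqrt(50400 - sqrt(634)) ≈ 363.90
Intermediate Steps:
O = sqrt(634)/105 (O = sqrt((-25)**2 + 3**2)/105 = sqrt(625 + 9)*(1/105) = sqrt(634)*(1/105) = sqrt(634)/105 ≈ 0.23980)
j(A) = (-181 + A)/(A + sqrt(634)/105) (j(A) = (A - 181)/(A + sqrt(634)/105) = (-181 + A)/(A + sqrt(634)/105))
sqrt(-1*(-132421) + j(-480)) = sqrt(-1*(-132421) + 105*(-181 - 480)/(sqrt(634) + 105*(-480))) = sqrt(132421 + 105*(-661)/(sqrt(634) - 50400)) = sqrt(132421 + 105*(-661)/(-50400 + sqrt(634))) = sqrt(132421 - 69405/(-50400 + sqrt(634)))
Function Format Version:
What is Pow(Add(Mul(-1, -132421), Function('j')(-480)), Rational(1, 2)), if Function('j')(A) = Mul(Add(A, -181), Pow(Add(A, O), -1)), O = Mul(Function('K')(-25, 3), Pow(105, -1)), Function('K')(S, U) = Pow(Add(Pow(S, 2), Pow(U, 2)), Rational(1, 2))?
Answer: Mul(Pow(Add(50400, Mul(-1, Pow(634, Rational(1, 2)))), Rational(-1, 2)), Pow(Add(6674087805, Mul(-132421, Pow(634, Rational(1, 2)))), Rational(1, 2))) ≈ 363.90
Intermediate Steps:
O = Mul(Rational(1, 105), Pow(634, Rational(1, 2))) (O = Mul(Pow(Add(Pow(-25, 2), Pow(3, 2)), Rational(1, 2)), Pow(105, -1)) = Mul(Pow(Add(625, 9), Rational(1, 2)), Rational(1, 105)) = Mul(Pow(634, Rational(1, 2)), Rational(1, 105)) = Mul(Rational(1, 105), Pow(634, Rational(1, 2))) ≈ 0.23980)
Function('j')(A) = Mul(Pow(Add(A, Mul(Rational(1, 105), Pow(634, Rational(1, 2)))), -1), Add(-181, A)) (Function('j')(A) = Mul(Add(A, -181), Pow(Add(A, Mul(Rational(1, 105), Pow(634, Rational(1, 2)))), -1)) = Mul(Add(-181, A), Pow(Add(A, Mul(Rational(1, 105), Pow(634, Rational(1, 2)))), -1)) = Mul(Pow(Add(A, Mul(Rational(1, 105), Pow(634, Rational(1, 2)))), -1), Add(-181, A)))
Pow(Add(Mul(-1, -132421), Function('j')(-480)), Rational(1, 2)) = Pow(Add(Mul(-1, -132421), Mul(105, Pow(Add(Pow(634, Rational(1, 2)), Mul(105, -480)), -1), Add(-181, -480))), Rational(1, 2)) = Pow(Add(132421, Mul(105, Pow(Add(Pow(634, Rational(1, 2)), -50400), -1), -661)), Rational(1, 2)) = Pow(Add(132421, Mul(105, Pow(Add(-50400, Pow(634, Rational(1, 2))), -1), -661)), Rational(1, 2)) = Pow(Add(132421, Mul(-69405, Pow(Add(-50400, Pow(634, Rational(1, 2))), -1))), Rational(1, 2))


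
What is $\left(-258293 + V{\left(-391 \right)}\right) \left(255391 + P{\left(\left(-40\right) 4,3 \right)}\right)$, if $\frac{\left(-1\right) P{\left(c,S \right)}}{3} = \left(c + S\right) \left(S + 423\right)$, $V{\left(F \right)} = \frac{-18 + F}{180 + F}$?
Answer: $- \frac{24853749262318}{211} \approx -1.1779 \cdot 10^{11}$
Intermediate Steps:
$V{\left(F \right)} = \frac{-18 + F}{180 + F}$
$P{\left(c,S \right)} = - 3 \left(423 + S\right) \left(S + c\right)$ ($P{\left(c,S \right)} = - 3 \left(c + S\right) \left(S + 423\right) = - 3 \left(S + c\right) \left(423 + S\right) = - 3 \left(423 + S\right) \left(S + c\right)$)
$\left(-258293 + V{\left(-391 \right)}\right) \left(255391 + P{\left(\left(-40\right) 4,3 \right)}\right) = \left(-258293 + \frac{-18 - 391}{180 - 391}\right) \left(255391 - \left(3807 + 27 + 1278 \left(-40\right) 4\right)\right) = \left(-258293 + \frac{1}{-211} \left(-409\right)\right) \left(255391 - \left(-199206 - 1440\right)\right) = \left(-258293 - - \frac{409}{211}\right) \left(255391 + \left(-3807 + 203040 - 27 + 1440\right)\right) = \left(-258293 + \frac{409}{211}\right) \left(255391 + 200646\right) = \left(- \frac{54499414}{211}\right) 456037 = - \frac{24853749262318}{211}$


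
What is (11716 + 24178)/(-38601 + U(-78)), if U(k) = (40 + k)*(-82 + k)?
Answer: -35894/32521 ≈ -1.1037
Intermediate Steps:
U(k) = (-82 + k)*(40 + k)
(11716 + 24178)/(-38601 + U(-78)) = (11716 + 24178)/(-38601 + (-3280 + (-78)² - 42*(-78))) = 35894/(-38601 + (-3280 + 6084 + 3276)) = 35894/(-38601 + 6080) = 35894/(-32521) = 35894*(-1/32521) = -35894/32521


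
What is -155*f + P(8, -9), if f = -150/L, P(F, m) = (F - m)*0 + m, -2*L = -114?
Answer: 7579/19 ≈ 398.89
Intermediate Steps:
L = 57 (L = -½*(-114) = 57)
P(F, m) = m (P(F, m) = 0 + m = m)
f = -50/19 (f = -150/57 = -150*1/57 = -50/19 ≈ -2.6316)
-155*f + P(8, -9) = -155*(-50/19) - 9 = 7750/19 - 9 = 7579/19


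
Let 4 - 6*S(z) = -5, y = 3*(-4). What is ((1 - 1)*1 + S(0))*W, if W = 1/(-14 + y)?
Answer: -3/52 ≈ -0.057692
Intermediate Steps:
y = -12
W = -1/26 (W = 1/(-14 - 12) = 1/(-26) = -1/26 ≈ -0.038462)
S(z) = 3/2 (S(z) = ⅔ - ⅙*(-5) = ⅔ + ⅚ = 3/2)
((1 - 1)*1 + S(0))*W = ((1 - 1)*1 + 3/2)*(-1/26) = (0*1 + 3/2)*(-1/26) = (0 + 3/2)*(-1/26) = (3/2)*(-1/26) = -3/52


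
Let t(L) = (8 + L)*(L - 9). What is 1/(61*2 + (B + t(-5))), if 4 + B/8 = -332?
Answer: -1/2608 ≈ -0.00038344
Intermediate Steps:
B = -2688 (B = -32 + 8*(-332) = -32 - 2656 = -2688)
t(L) = (-9 + L)*(8 + L) (t(L) = (8 + L)*(-9 + L) = (-9 + L)*(8 + L))
1/(61*2 + (B + t(-5))) = 1/(61*2 + (-2688 + (-72 + (-5)² - 1*(-5)))) = 1/(122 + (-2688 + (-72 + 25 + 5))) = 1/(122 + (-2688 - 42)) = 1/(122 - 2730) = 1/(-2608) = -1/2608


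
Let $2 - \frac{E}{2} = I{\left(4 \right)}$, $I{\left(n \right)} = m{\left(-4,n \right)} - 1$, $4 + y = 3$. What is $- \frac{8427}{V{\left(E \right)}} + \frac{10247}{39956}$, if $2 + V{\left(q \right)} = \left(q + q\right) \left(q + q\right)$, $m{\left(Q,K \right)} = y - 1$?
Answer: $- \frac{166315453}{7951244} \approx -20.917$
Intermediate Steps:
$y = -1$ ($y = -4 + 3 = -1$)
$m{\left(Q,K \right)} = -2$ ($m{\left(Q,K \right)} = -1 - 1 = -2$)
$I{\left(n \right)} = -3$ ($I{\left(n \right)} = -2 - 1 = -3$)
$E = 10$ ($E = 4 - -6 = 4 + 6 = 10$)
$V{\left(q \right)} = -2 + 4 q^{2}$ ($V{\left(q \right)} = -2 + \left(q + q\right) \left(q + q\right) = -2 + 2 q 2 q = -2 + 4 q^{2}$)
$- \frac{8427}{V{\left(E \right)}} + \frac{10247}{39956} = - \frac{8427}{-2 + 4 \cdot 10^{2}} + \frac{10247}{39956} = - \frac{8427}{-2 + 4 \cdot 100} + 10247 \cdot \frac{1}{39956} = - \frac{8427}{-2 + 400} + \frac{10247}{39956} = - \frac{8427}{398} + \frac{10247}{39956} = - \frac{166315453}{7951244}$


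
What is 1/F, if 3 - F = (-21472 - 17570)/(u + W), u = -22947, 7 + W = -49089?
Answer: 72043/177087 ≈ 0.40682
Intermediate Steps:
W = -49096 (W = -7 - 49089 = -49096)
F = 177087/72043 (F = 3 - (-21472 - 17570)/(-22947 - 49096) = 3 - (-39042)/(-72043) = 3 - (-39042)*(-1)/72043 = 3 - 1*39042/72043 = 3 - 39042/72043 = 177087/72043 ≈ 2.4581)
1/F = 1/(177087/72043) = 72043/177087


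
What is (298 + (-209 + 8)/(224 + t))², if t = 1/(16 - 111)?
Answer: 4440919807801/50310649 ≈ 88270.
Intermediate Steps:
t = -1/95 (t = 1/(-95) = -1/95 ≈ -0.010526)
(298 + (-209 + 8)/(224 + t))² = (298 + (-209 + 8)/(224 - 1/95))² = (298 - 201/21279/95)² = (298 - 201*95/21279)² = (298 - 6365/7093)² = (2107349/7093)² = 4440919807801/50310649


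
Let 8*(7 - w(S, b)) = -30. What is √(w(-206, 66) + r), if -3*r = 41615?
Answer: I*√498993/6 ≈ 117.73*I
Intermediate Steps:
r = -41615/3 (r = -⅓*41615 = -41615/3 ≈ -13872.)
w(S, b) = 43/4 (w(S, b) = 7 - ⅛*(-30) = 7 + 15/4 = 43/4)
√(w(-206, 66) + r) = √(43/4 - 41615/3) = √(-166331/12) = I*√498993/6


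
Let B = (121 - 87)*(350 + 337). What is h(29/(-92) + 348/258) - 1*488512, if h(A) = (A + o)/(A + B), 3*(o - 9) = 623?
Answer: -135427741989965/277225011 ≈ -4.8851e+5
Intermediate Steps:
B = 23358 (B = 34*687 = 23358)
o = 650/3 (o = 9 + (1/3)*623 = 9 + 623/3 = 650/3 ≈ 216.67)
h(A) = (650/3 + A)/(23358 + A) (h(A) = (A + 650/3)/(A + 23358) = (650/3 + A)/(23358 + A))
h(29/(-92) + 348/258) - 1*488512 = (650/3 + (29/(-92) + 348/258))/(23358 + (29/(-92) + 348/258)) - 1*488512 = (650/3 + (29*(-1/92) + 348*(1/258)))/(23358 + (29*(-1/92) + 348*(1/258))) - 488512 = (650/3 + (-29/92 + 58/43))/(23358 + (-29/92 + 58/43)) - 488512 = (650/3 + 4089/3956)/(23358 + 4089/3956) - 488512 = (2583667/11868)/(92408337/3956) - 488512 = (3956/92408337)*(2583667/11868) - 488512 = 2583667/277225011 - 488512 = -135427741989965/277225011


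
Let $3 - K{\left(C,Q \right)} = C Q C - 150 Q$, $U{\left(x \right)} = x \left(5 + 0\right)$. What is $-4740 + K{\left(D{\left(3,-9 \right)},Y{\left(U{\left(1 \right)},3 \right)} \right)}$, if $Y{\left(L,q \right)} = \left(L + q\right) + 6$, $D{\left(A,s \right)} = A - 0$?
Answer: $-2763$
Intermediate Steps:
$U{\left(x \right)} = 5 x$ ($U{\left(x \right)} = x 5 = 5 x$)
$D{\left(A,s \right)} = A$ ($D{\left(A,s \right)} = A + 0 = A$)
$Y{\left(L,q \right)} = 6 + L + q$
$K{\left(C,Q \right)} = 3 + 150 Q - Q C^{2}$ ($K{\left(C,Q \right)} = 3 - \left(C Q C - 150 Q\right) = 3 - \left(Q C^{2} - 150 Q\right) = 3 - \left(- 150 Q + Q C^{2}\right) = 3 + 150 Q - Q C^{2}$)
$-4740 + K{\left(D{\left(3,-9 \right)},Y{\left(U{\left(1 \right)},3 \right)} \right)} = -4740 + \left(3 + 150 \left(6 + 5 \cdot 1 + 3\right) - \left(6 + 5 \cdot 1 + 3\right) 3^{2}\right) = -4740 + \left(3 + 150 \left(6 + 5 + 3\right) - \left(6 + 5 + 3\right) 9\right) = -4740 + \left(3 + 150 \cdot 14 - 14 \cdot 9\right) = -4740 + \left(3 + 2100 - 126\right) = -4740 + 1977 = -2763$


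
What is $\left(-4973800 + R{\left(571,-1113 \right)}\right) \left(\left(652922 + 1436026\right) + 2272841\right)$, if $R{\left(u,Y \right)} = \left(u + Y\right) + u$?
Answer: $-21694539636319$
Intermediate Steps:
$R{\left(u,Y \right)} = Y + 2 u$ ($R{\left(u,Y \right)} = \left(Y + u\right) + u = Y + 2 u$)
$\left(-4973800 + R{\left(571,-1113 \right)}\right) \left(\left(652922 + 1436026\right) + 2272841\right) = \left(-4973800 + \left(-1113 + 2 \cdot 571\right)\right) \left(\left(652922 + 1436026\right) + 2272841\right) = \left(-4973800 + \left(-1113 + 1142\right)\right) \left(2088948 + 2272841\right) = \left(-4973800 + 29\right) 4361789 = \left(-4973771\right) 4361789 = -21694539636319$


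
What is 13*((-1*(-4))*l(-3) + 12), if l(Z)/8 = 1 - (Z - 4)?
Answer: 3484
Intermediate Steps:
l(Z) = 40 - 8*Z (l(Z) = 8*(1 - (Z - 4)) = 8*(1 - (-4 + Z)) = 8*(1 + (4 - Z)) = 8*(5 - Z) = 40 - 8*Z)
13*((-1*(-4))*l(-3) + 12) = 13*((-1*(-4))*(40 - 8*(-3)) + 12) = 13*(4*(40 + 24) + 12) = 13*(4*64 + 12) = 13*(256 + 12) = 13*268 = 3484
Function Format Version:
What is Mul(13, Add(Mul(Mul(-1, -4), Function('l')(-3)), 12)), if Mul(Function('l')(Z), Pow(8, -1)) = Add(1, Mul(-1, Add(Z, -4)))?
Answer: 3484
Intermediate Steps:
Function('l')(Z) = Add(40, Mul(-8, Z)) (Function('l')(Z) = Mul(8, Add(1, Mul(-1, Add(Z, -4)))) = Mul(8, Add(1, Mul(-1, Add(-4, Z)))) = Mul(8, Add(1, Add(4, Mul(-1, Z)))) = Mul(8, Add(5, Mul(-1, Z))) = Add(40, Mul(-8, Z)))
Mul(13, Add(Mul(Mul(-1, -4), Function('l')(-3)), 12)) = Mul(13, Add(Mul(Mul(-1, -4), Add(40, Mul(-8, -3))), 12)) = Mul(13, Add(Mul(4, Add(40, 24)), 12)) = Mul(13, Add(Mul(4, 64), 12)) = Mul(13, Add(256, 12)) = Mul(13, 268) = 3484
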